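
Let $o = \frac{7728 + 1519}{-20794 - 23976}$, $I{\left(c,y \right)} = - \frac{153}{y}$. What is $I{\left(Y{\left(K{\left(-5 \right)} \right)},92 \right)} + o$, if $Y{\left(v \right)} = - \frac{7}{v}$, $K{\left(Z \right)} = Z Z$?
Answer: $- \frac{3850267}{2059420} \approx -1.8696$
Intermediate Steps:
$K{\left(Z \right)} = Z^{2}$
$o = - \frac{9247}{44770}$ ($o = \frac{9247}{-44770} = 9247 \left(- \frac{1}{44770}\right) = - \frac{9247}{44770} \approx -0.20654$)
$I{\left(Y{\left(K{\left(-5 \right)} \right)},92 \right)} + o = - \frac{153}{92} - \frac{9247}{44770} = - \frac{3850267}{2059420}$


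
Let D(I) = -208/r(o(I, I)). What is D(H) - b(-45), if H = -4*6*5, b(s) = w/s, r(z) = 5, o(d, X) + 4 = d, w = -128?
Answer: -400/9 ≈ -44.444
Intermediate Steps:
o(d, X) = -4 + d
b(s) = -128/s
H = -120 (H = -24*5 = -120)
D(I) = -208/5
D(H) - b(-45) = -208/5 - (-128)/(-45) = -208/5 - (-128)*(-1)/45 = -208/5 - 1*128/45 = -208/5 - 128/45 = -400/9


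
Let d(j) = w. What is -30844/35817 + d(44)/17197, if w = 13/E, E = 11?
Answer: -5834201327/6775394439 ≈ -0.86109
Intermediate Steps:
w = 13/11 ≈ 1.1818
d(j) = 13/11
-30844/35817 + d(44)/17197 = -30844/35817 + (13/11)/17197 = -30844*1/35817 + (13/11)*(1/17197) = -30844/35817 + 13/189167 = -5834201327/6775394439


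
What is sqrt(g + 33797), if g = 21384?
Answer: sqrt(55181) ≈ 234.91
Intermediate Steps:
sqrt(g + 33797) = sqrt(21384 + 33797) = sqrt(55181)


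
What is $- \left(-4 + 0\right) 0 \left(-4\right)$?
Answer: $0$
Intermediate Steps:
$- \left(-4 + 0\right) 0 \left(-4\right) = - \left(-4\right) 0 = \left(-1\right) 0 = 0$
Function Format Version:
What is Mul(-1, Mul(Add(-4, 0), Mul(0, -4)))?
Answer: 0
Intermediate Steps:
Mul(-1, Mul(Add(-4, 0), Mul(0, -4))) = Mul(-1, Mul(-4, 0)) = Mul(-1, 0) = 0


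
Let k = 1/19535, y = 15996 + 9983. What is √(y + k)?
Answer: √9914007928810/19535 ≈ 161.18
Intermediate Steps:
y = 25979
k = 1/19535 ≈ 5.1190e-5
√(y + k) = √(25979 + 1/19535) = √(507499766/19535) = √9914007928810/19535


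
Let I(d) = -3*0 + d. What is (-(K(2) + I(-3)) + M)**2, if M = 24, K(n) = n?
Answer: 625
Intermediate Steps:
I(d) = d (I(d) = 0 + d = d)
(-(K(2) + I(-3)) + M)**2 = (-(2 - 3) + 24)**2 = (-1*(-1) + 24)**2 = (1 + 24)**2 = 25**2 = 625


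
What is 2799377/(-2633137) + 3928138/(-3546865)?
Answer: -20272337812011/9339381465505 ≈ -2.1706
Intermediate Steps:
2799377/(-2633137) + 3928138/(-3546865) = 2799377*(-1/2633137) + 3928138*(-1/3546865) = -2799377/2633137 - 3928138/3546865 = -20272337812011/9339381465505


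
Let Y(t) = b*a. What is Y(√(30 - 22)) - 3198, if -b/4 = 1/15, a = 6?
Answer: -15998/5 ≈ -3199.6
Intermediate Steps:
b = -4/15 ≈ -0.26667
Y(t) = -8/5 (Y(t) = -4/15*6 = -8/5)
Y(√(30 - 22)) - 3198 = -8/5 - 3198 = -15998/5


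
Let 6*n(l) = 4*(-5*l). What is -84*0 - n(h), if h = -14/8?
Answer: -35/6 ≈ -5.8333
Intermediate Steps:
h = -7/4 (h = -14*⅛ = -7/4 ≈ -1.7500)
n(l) = -10*l/3 (n(l) = (4*(-5*l))/6 = (-20*l)/6 = -10*l/3)
-84*0 - n(h) = -84*0 - (-10)*(-7)/(3*4) = 0 - 1*35/6 = 0 - 35/6 = -35/6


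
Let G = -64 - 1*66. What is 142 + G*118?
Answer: -15198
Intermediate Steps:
G = -130 (G = -64 - 66 = -130)
142 + G*118 = 142 - 130*118 = 142 - 15340 = -15198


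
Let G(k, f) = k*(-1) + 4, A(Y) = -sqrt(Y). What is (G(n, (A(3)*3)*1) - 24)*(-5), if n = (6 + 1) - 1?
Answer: 130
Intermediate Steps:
n = 6 (n = 7 - 1 = 6)
G(k, f) = 4 - k (G(k, f) = -k + 4 = 4 - k)
(G(n, (A(3)*3)*1) - 24)*(-5) = ((4 - 1*6) - 24)*(-5) = ((4 - 6) - 24)*(-5) = (-2 - 24)*(-5) = -26*(-5) = 130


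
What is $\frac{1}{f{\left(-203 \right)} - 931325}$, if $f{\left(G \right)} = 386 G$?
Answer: $- \frac{1}{1009683} \approx -9.9041 \cdot 10^{-7}$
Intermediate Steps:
$\frac{1}{f{\left(-203 \right)} - 931325} = \frac{1}{386 \left(-203\right) - 931325} = \frac{1}{-78358 - 931325} = \frac{1}{-1009683} = - \frac{1}{1009683}$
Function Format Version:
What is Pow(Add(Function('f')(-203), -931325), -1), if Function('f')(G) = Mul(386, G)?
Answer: Rational(-1, 1009683) ≈ -9.9041e-7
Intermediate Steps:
Pow(Add(Function('f')(-203), -931325), -1) = Pow(Add(Mul(386, -203), -931325), -1) = Pow(Add(-78358, -931325), -1) = Pow(-1009683, -1) = Rational(-1, 1009683)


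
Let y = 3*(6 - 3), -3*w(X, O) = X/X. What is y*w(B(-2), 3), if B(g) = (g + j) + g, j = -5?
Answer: -3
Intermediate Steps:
B(g) = -5 + 2*g (B(g) = (g - 5) + g = (-5 + g) + g = -5 + 2*g)
w(X, O) = -⅓ (w(X, O) = -X/(3*X) = -⅓*1 = -⅓)
y = 9 (y = 3*3 = 9)
y*w(B(-2), 3) = 9*(-⅓) = -3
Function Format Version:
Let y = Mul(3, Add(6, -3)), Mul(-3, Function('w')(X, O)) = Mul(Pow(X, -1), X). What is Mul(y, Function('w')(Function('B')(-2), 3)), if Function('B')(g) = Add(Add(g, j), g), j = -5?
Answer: -3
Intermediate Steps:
Function('B')(g) = Add(-5, Mul(2, g)) (Function('B')(g) = Add(Add(g, -5), g) = Add(Add(-5, g), g) = Add(-5, Mul(2, g)))
Function('w')(X, O) = Rational(-1, 3) (Function('w')(X, O) = Mul(Rational(-1, 3), Mul(Pow(X, -1), X)) = Mul(Rational(-1, 3), 1) = Rational(-1, 3))
y = 9 (y = Mul(3, 3) = 9)
Mul(y, Function('w')(Function('B')(-2), 3)) = Mul(9, Rational(-1, 3)) = -3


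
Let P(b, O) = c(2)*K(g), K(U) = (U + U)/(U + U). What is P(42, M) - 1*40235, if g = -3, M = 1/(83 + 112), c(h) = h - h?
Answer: -40235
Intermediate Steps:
c(h) = 0
M = 1/195 ≈ 0.0051282
K(U) = 1 (K(U) = (2*U)/((2*U)) = (2*U)*(1/(2*U)) = 1)
P(b, O) = 0 (P(b, O) = 0*1 = 0)
P(42, M) - 1*40235 = 0 - 1*40235 = 0 - 40235 = -40235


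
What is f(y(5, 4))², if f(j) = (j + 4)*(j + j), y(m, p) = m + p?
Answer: 54756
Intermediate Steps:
f(j) = 2*j*(4 + j) (f(j) = (4 + j)*(2*j) = 2*j*(4 + j))
f(y(5, 4))² = (2*(5 + 4)*(4 + (5 + 4)))² = (2*9*(4 + 9))² = (2*9*13)² = 234² = 54756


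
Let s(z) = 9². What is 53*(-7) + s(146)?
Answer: -290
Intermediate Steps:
s(z) = 81
53*(-7) + s(146) = 53*(-7) + 81 = -371 + 81 = -290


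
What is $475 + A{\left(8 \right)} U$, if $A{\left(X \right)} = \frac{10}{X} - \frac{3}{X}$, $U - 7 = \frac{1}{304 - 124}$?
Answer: $\frac{692827}{1440} \approx 481.13$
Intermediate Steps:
$U = \frac{1261}{180}$ ($U = 7 + \frac{1}{304 - 124} = 7 + \frac{1}{180} = \frac{1261}{180} \approx 7.0056$)
$A{\left(X \right)} = \frac{7}{X}$
$475 + A{\left(8 \right)} U = 475 + \frac{7}{8} \cdot \frac{1261}{180} = 475 + \frac{8827}{1440} = \frac{692827}{1440}$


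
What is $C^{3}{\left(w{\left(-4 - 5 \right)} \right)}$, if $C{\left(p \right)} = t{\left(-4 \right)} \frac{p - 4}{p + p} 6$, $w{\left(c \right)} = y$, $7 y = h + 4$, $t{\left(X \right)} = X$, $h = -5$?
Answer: $-42144192$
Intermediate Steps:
$y = - \frac{1}{7}$ ($y = \frac{-5 + 4}{7} = \frac{1}{7} \left(-1\right) = - \frac{1}{7} \approx -0.14286$)
$w{\left(c \right)} = - \frac{1}{7}$
$C{\left(p \right)} = - \frac{12 \left(-4 + p\right)}{p}$ ($C{\left(p \right)} = - 4 \frac{p - 4}{p + p} 6 = - 4 \frac{-4 + p}{2 p} 6 = - 4 \frac{3 \left(-4 + p\right)}{p} = - \frac{12 \left(-4 + p\right)}{p}$)
$C^{3}{\left(w{\left(-4 - 5 \right)} \right)} = \left(-12 + \frac{48}{- \frac{1}{7}}\right)^{3} = \left(-12 + 48 \left(-7\right)\right)^{3} = \left(-12 - 336\right)^{3} = \left(-348\right)^{3} = -42144192$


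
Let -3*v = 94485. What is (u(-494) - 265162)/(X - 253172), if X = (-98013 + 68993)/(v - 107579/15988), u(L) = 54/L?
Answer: 32986553755940199/31494852040987556 ≈ 1.0474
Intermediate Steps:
v = -31495 (v = -1/3*94485 = -31495)
X = 463971760/503649639 (X = (-98013 + 68993)/(-31495 - 107579/15988) = -29020/(-31495 - 107579*1/15988) = -29020/(-31495 - 107579/15988) = -29020/(-503649639/15988) = -29020*(-15988/503649639) = 463971760/503649639 ≈ 0.92122)
(u(-494) - 265162)/(X - 253172) = (54/(-494) - 265162)/(463971760/503649639 - 253172) = (54*(-1/494) - 265162)/(-127509522433148/503649639) = (-27/247 - 265162)*(-503649639/127509522433148) = -65495041/247*(-503649639/127509522433148) = 32986553755940199/31494852040987556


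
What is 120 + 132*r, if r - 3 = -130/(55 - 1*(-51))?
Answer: 18768/53 ≈ 354.11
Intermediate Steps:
r = 94/53 (r = 3 - 130/(55 - 1*(-51)) = 3 - 130/(55 + 51) = 3 - 130/106 = 3 - 130*1/106 = 3 - 65/53 = 94/53 ≈ 1.7736)
120 + 132*r = 120 + 132*(94/53) = 120 + 12408/53 = 18768/53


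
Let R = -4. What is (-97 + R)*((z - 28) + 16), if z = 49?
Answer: -3737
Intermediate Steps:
(-97 + R)*((z - 28) + 16) = (-97 - 4)*((49 - 28) + 16) = -101*(21 + 16) = -101*37 = -3737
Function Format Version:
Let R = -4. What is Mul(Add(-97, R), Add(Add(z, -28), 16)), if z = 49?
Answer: -3737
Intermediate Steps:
Mul(Add(-97, R), Add(Add(z, -28), 16)) = Mul(Add(-97, -4), Add(Add(49, -28), 16)) = Mul(-101, Add(21, 16)) = Mul(-101, 37) = -3737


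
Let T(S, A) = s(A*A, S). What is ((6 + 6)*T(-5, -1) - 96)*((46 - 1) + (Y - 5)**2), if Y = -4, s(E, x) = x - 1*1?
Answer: -21168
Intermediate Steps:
s(E, x) = -1 + x (s(E, x) = x - 1 = -1 + x)
T(S, A) = -1 + S
((6 + 6)*T(-5, -1) - 96)*((46 - 1) + (Y - 5)**2) = ((6 + 6)*(-1 - 5) - 96)*((46 - 1) + (-4 - 5)**2) = (12*(-6) - 96)*(45 + (-9)**2) = (-72 - 96)*(45 + 81) = -168*126 = -21168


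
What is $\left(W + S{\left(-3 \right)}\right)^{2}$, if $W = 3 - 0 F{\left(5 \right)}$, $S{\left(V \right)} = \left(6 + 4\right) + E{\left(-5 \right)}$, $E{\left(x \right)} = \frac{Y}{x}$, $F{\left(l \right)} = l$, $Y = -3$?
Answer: $\frac{4624}{25} \approx 184.96$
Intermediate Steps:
$E{\left(x \right)} = - \frac{3}{x}$
$S{\left(V \right)} = \frac{53}{5}$ ($S{\left(V \right)} = \left(6 + 4\right) - \frac{3}{-5} = 10 - - \frac{3}{5} = 10 + \frac{3}{5} = \frac{53}{5}$)
$W = 3$ ($W = 3 - 0 \cdot 5 = 3 - 0 = 3 + 0 = 3$)
$\left(W + S{\left(-3 \right)}\right)^{2} = \left(3 + \frac{53}{5}\right)^{2} = \left(\frac{68}{5}\right)^{2} = \frac{4624}{25}$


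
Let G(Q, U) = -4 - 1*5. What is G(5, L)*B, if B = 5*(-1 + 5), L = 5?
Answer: -180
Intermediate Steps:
G(Q, U) = -9 (G(Q, U) = -4 - 5 = -9)
B = 20 (B = 5*4 = 20)
G(5, L)*B = -9*20 = -180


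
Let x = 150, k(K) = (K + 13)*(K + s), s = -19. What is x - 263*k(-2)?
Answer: 60903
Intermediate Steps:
k(K) = (-19 + K)*(13 + K) (k(K) = (K + 13)*(K - 19) = (13 + K)*(-19 + K) = (-19 + K)*(13 + K))
x - 263*k(-2) = 150 - 263*(-247 + (-2)**2 - 6*(-2)) = 150 - 263*(-247 + 4 + 12) = 150 - 263*(-231) = 150 + 60753 = 60903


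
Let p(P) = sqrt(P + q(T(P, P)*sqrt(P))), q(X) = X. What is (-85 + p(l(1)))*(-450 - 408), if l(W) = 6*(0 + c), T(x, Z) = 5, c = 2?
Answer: 72930 - 858*sqrt(12 + 10*sqrt(3)) ≈ 68284.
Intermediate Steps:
l(W) = 12 (l(W) = 6*(0 + 2) = 6*2 = 12)
p(P) = sqrt(P + 5*sqrt(P))
(-85 + p(l(1)))*(-450 - 408) = (-85 + sqrt(12 + 5*sqrt(12)))*(-450 - 408) = (-85 + sqrt(12 + 5*(2*sqrt(3))))*(-858) = (-85 + sqrt(12 + 10*sqrt(3)))*(-858) = 72930 - 858*sqrt(12 + 10*sqrt(3))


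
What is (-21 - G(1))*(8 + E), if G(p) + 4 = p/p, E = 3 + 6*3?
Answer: -522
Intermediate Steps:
E = 21 (E = 3 + 18 = 21)
G(p) = -3 (G(p) = -4 + p/p = -4 + 1 = -3)
(-21 - G(1))*(8 + E) = (-21 - 1*(-3))*(8 + 21) = (-21 + 3)*29 = -18*29 = -522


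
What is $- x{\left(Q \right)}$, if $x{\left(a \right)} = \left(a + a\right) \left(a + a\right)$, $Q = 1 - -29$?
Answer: $-3600$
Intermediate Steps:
$Q = 30$ ($Q = 1 + 29 = 30$)
$x{\left(a \right)} = 4 a^{2}$ ($x{\left(a \right)} = 2 a 2 a = 4 a^{2}$)
$- x{\left(Q \right)} = - 4 \cdot 30^{2} = - 4 \cdot 900 = \left(-1\right) 3600 = -3600$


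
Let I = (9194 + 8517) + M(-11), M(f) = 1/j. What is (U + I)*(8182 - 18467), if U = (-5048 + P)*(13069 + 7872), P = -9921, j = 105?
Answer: 67700091764173/21 ≈ 3.2238e+12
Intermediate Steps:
M(f) = 1/105
U = -313465829 (U = (-5048 - 9921)*(13069 + 7872) = -14969*20941 = -313465829)
I = 1859656/105 (I = (9194 + 8517) + 1/105 = 17711 + 1/105 = 1859656/105 ≈ 17711.)
(U + I)*(8182 - 18467) = (-313465829 + 1859656/105)*(8182 - 18467) = -32912052389/105*(-10285) = 67700091764173/21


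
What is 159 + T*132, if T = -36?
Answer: -4593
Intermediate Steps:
159 + T*132 = 159 - 36*132 = 159 - 4752 = -4593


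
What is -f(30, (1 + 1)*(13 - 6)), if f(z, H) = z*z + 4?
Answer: -904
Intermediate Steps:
f(z, H) = 4 + z**2 (f(z, H) = z**2 + 4 = 4 + z**2)
-f(30, (1 + 1)*(13 - 6)) = -(4 + 30**2) = -(4 + 900) = -1*904 = -904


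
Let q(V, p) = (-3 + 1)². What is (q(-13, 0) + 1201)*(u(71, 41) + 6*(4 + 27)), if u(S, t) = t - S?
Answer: 187980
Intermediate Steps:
q(V, p) = 4 (q(V, p) = (-2)² = 4)
(q(-13, 0) + 1201)*(u(71, 41) + 6*(4 + 27)) = (4 + 1201)*((41 - 1*71) + 6*(4 + 27)) = 1205*((41 - 71) + 6*31) = 1205*(-30 + 186) = 1205*156 = 187980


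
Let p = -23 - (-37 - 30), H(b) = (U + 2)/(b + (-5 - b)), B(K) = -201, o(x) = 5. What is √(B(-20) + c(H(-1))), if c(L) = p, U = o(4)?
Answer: I*√157 ≈ 12.53*I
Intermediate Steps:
U = 5
H(b) = -7/5 (H(b) = (5 + 2)/(b + (-5 - b)) = 7/(-5) = 7*(-⅕) = -7/5)
p = 44 (p = -23 - 1*(-67) = -23 + 67 = 44)
c(L) = 44
√(B(-20) + c(H(-1))) = √(-201 + 44) = √(-157) = I*√157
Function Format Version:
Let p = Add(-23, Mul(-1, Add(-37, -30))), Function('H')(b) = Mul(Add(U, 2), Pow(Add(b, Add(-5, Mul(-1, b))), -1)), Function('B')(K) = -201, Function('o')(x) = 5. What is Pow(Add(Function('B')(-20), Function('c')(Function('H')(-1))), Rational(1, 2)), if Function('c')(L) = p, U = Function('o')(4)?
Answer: Mul(I, Pow(157, Rational(1, 2))) ≈ Mul(12.530, I)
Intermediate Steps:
U = 5
Function('H')(b) = Rational(-7, 5) (Function('H')(b) = Mul(Add(5, 2), Pow(Add(b, Add(-5, Mul(-1, b))), -1)) = Mul(7, Pow(-5, -1)) = Mul(7, Rational(-1, 5)) = Rational(-7, 5))
p = 44 (p = Add(-23, Mul(-1, -67)) = Add(-23, 67) = 44)
Function('c')(L) = 44
Pow(Add(Function('B')(-20), Function('c')(Function('H')(-1))), Rational(1, 2)) = Pow(Add(-201, 44), Rational(1, 2)) = Pow(-157, Rational(1, 2)) = Mul(I, Pow(157, Rational(1, 2)))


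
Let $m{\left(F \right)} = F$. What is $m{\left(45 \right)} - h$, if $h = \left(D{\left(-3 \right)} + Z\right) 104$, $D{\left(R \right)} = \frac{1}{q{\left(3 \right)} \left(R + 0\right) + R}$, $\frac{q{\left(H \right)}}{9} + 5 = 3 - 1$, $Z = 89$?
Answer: $- \frac{27637}{3} \approx -9212.3$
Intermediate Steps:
$q{\left(H \right)} = -27$ ($q{\left(H \right)} = -45 + 9 \left(3 - 1\right) = -45 + 9 \cdot 2 = -45 + 18 = -27$)
$D{\left(R \right)} = - \frac{1}{26 R}$ ($D{\left(R \right)} = \frac{1}{- 27 \left(R + 0\right) + R} = \frac{1}{- 27 R + R} = \frac{1}{\left(-26\right) R} = - \frac{1}{26 R}$)
$h = \frac{27772}{3}$ ($h = \left(- \frac{1}{26 \left(-3\right)} + 89\right) 104 = \left(\left(- \frac{1}{26}\right) \left(- \frac{1}{3}\right) + 89\right) 104 = \left(\frac{1}{78} + 89\right) 104 = \frac{6943}{78} \cdot 104 = \frac{27772}{3} \approx 9257.3$)
$m{\left(45 \right)} - h = 45 - \frac{27772}{3} = - \frac{27637}{3}$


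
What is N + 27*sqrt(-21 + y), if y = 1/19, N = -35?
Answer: -35 + 27*I*sqrt(7562)/19 ≈ -35.0 + 123.57*I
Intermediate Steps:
y = 1/19 ≈ 0.052632
N + 27*sqrt(-21 + y) = -35 + 27*sqrt(-21 + 1/19) = -35 + 27*sqrt(-398/19) = -35 + 27*(I*sqrt(7562)/19) = -35 + 27*I*sqrt(7562)/19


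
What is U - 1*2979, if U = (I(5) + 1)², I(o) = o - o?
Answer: -2978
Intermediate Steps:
I(o) = 0
U = 1 (U = (0 + 1)² = 1² = 1)
U - 1*2979 = 1 - 1*2979 = 1 - 2979 = -2978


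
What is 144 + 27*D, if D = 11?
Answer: 441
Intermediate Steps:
144 + 27*D = 144 + 27*11 = 144 + 297 = 441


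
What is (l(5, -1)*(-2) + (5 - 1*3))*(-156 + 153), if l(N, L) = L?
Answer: -12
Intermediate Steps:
(l(5, -1)*(-2) + (5 - 1*3))*(-156 + 153) = (-1*(-2) + (5 - 1*3))*(-156 + 153) = (2 + (5 - 3))*(-3) = (2 + 2)*(-3) = 4*(-3) = -12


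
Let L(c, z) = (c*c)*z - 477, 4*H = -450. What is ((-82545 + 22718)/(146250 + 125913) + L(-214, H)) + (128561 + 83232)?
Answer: -1344685047469/272163 ≈ -4.9407e+6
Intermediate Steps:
H = -225/2 (H = (¼)*(-450) = -225/2 ≈ -112.50)
L(c, z) = -477 + z*c² (L(c, z) = c²*z - 477 = z*c² - 477 = -477 + z*c²)
((-82545 + 22718)/(146250 + 125913) + L(-214, H)) + (128561 + 83232) = ((-82545 + 22718)/(146250 + 125913) + (-477 - 225/2*(-214)²)) + (128561 + 83232) = (-59827/272163 + (-477 - 225/2*45796)) + 211793 = (-59827*1/272163 + (-477 - 5152050)) + 211793 = (-59827/272163 - 5152527) + 211793 = -1402327265728/272163 + 211793 = -1344685047469/272163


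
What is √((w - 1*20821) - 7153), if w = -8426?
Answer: 20*I*√91 ≈ 190.79*I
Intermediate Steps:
√((w - 1*20821) - 7153) = √((-8426 - 1*20821) - 7153) = √((-8426 - 20821) - 7153) = √(-29247 - 7153) = √(-36400) = 20*I*√91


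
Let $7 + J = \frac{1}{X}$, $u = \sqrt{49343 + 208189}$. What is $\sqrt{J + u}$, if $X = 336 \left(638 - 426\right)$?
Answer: $\frac{\sqrt{-554967399 + 158562432 \sqrt{64383}}}{8904} \approx 22.371$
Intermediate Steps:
$X = 71232$ ($X = 336 \left(638 - 426\right) = 336 \cdot 212 = 71232$)
$u = 2 \sqrt{64383}$ ($u = \sqrt{257532} = 2 \sqrt{64383} \approx 507.48$)
$J = - \frac{498623}{71232}$ ($J = -7 + \frac{1}{71232} = - \frac{498623}{71232} \approx -7.0$)
$\sqrt{J + u} = \sqrt{- \frac{498623}{71232} + 2 \sqrt{64383}}$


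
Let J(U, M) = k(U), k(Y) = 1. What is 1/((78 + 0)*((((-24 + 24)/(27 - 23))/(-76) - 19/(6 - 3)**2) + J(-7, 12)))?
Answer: -3/260 ≈ -0.011538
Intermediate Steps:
J(U, M) = 1
1/((78 + 0)*((((-24 + 24)/(27 - 23))/(-76) - 19/(6 - 3)**2) + J(-7, 12))) = 1/((78 + 0)*((((-24 + 24)/(27 - 23))/(-76) - 19/(6 - 3)**2) + 1)) = 1/(78*(((0/4)*(-1/76) - 19/(3**2)) + 1)) = 1/(78*(((0*(1/4))*(-1/76) - 19/9) + 1)) = 1/(78*((0*(-1/76) - 19*1/9) + 1)) = 1/(78*((0 - 19/9) + 1)) = 1/(78*(-19/9 + 1)) = 1/(78*(-10/9)) = 1/(-260/3) = -3/260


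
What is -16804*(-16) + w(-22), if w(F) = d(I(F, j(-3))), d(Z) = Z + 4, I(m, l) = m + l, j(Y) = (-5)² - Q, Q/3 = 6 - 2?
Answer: 268859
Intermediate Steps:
Q = 12 (Q = 3*(6 - 2) = 3*4 = 12)
j(Y) = 13 (j(Y) = (-5)² - 1*12 = 25 - 12 = 13)
I(m, l) = l + m
d(Z) = 4 + Z
w(F) = 17 + F (w(F) = 4 + (13 + F) = 17 + F)
-16804*(-16) + w(-22) = -16804*(-16) + (17 - 22) = 268864 - 5 = 268859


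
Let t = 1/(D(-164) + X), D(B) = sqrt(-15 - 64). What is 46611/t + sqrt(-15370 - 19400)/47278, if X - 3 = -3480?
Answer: -162066447 + 46611*I*sqrt(79) + I*sqrt(34770)/47278 ≈ -1.6207e+8 + 4.1429e+5*I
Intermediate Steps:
X = -3477 (X = 3 - 3480 = -3477)
D(B) = I*sqrt(79) (D(B) = sqrt(-79) = I*sqrt(79))
t = 1/(-3477 + I*sqrt(79)) (t = 1/(I*sqrt(79) - 3477) = 1/(-3477 + I*sqrt(79)) ≈ -0.0002876 - 7.352e-7*I)
46611/t + sqrt(-15370 - 19400)/47278 = 46611/(-3477/12089608 - I*sqrt(79)/12089608) + sqrt(-15370 - 19400)/47278 = 46611/(-3477/12089608 - I*sqrt(79)/12089608) + sqrt(-34770)*(1/47278) = 46611/(-3477/12089608 - I*sqrt(79)/12089608) + (I*sqrt(34770))*(1/47278) = 46611/(-3477/12089608 - I*sqrt(79)/12089608) + I*sqrt(34770)/47278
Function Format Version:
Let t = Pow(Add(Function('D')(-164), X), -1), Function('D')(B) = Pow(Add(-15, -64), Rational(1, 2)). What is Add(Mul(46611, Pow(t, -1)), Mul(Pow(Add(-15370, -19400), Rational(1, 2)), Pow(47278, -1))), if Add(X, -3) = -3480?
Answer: Add(-162066447, Mul(46611, I, Pow(79, Rational(1, 2))), Mul(Rational(1, 47278), I, Pow(34770, Rational(1, 2)))) ≈ Add(-1.6207e+8, Mul(4.1429e+5, I))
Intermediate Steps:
X = -3477 (X = Add(3, -3480) = -3477)
Function('D')(B) = Mul(I, Pow(79, Rational(1, 2))) (Function('D')(B) = Pow(-79, Rational(1, 2)) = Mul(I, Pow(79, Rational(1, 2))))
t = Pow(Add(-3477, Mul(I, Pow(79, Rational(1, 2)))), -1) (t = Pow(Add(Mul(I, Pow(79, Rational(1, 2))), -3477), -1) = Pow(Add(-3477, Mul(I, Pow(79, Rational(1, 2)))), -1) ≈ Add(-0.00028760, Mul(-7.352e-7, I)))
Add(Mul(46611, Pow(t, -1)), Mul(Pow(Add(-15370, -19400), Rational(1, 2)), Pow(47278, -1))) = Add(Mul(46611, Pow(Add(Rational(-3477, 12089608), Mul(Rational(-1, 12089608), I, Pow(79, Rational(1, 2)))), -1)), Mul(Pow(Add(-15370, -19400), Rational(1, 2)), Pow(47278, -1))) = Add(Mul(46611, Pow(Add(Rational(-3477, 12089608), Mul(Rational(-1, 12089608), I, Pow(79, Rational(1, 2)))), -1)), Mul(Pow(-34770, Rational(1, 2)), Rational(1, 47278))) = Add(Mul(46611, Pow(Add(Rational(-3477, 12089608), Mul(Rational(-1, 12089608), I, Pow(79, Rational(1, 2)))), -1)), Mul(Mul(I, Pow(34770, Rational(1, 2))), Rational(1, 47278))) = Add(Mul(46611, Pow(Add(Rational(-3477, 12089608), Mul(Rational(-1, 12089608), I, Pow(79, Rational(1, 2)))), -1)), Mul(Rational(1, 47278), I, Pow(34770, Rational(1, 2))))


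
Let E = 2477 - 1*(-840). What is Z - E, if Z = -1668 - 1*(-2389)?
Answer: -2596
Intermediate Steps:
E = 3317 (E = 2477 + 840 = 3317)
Z = 721 (Z = -1668 + 2389 = 721)
Z - E = 721 - 1*3317 = 721 - 3317 = -2596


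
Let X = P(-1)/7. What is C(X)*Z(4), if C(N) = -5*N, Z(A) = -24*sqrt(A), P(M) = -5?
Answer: -1200/7 ≈ -171.43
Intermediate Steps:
X = -5/7 ≈ -0.71429
C(X)*Z(4) = (-5*(-5/7))*(-24*sqrt(4)) = 25*(-24*2)/7 = (25/7)*(-48) = -1200/7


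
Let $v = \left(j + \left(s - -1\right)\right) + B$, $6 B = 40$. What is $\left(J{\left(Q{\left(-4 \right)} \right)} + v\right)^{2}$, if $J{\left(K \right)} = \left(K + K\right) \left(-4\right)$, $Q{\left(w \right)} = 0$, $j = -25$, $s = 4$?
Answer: $\frac{1600}{9} \approx 177.78$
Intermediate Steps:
$B = \frac{20}{3}$ ($B = \frac{1}{6} \cdot 40 = \frac{20}{3} \approx 6.6667$)
$J{\left(K \right)} = - 8 K$ ($J{\left(K \right)} = 2 K \left(-4\right) = - 8 K$)
$v = - \frac{40}{3}$ ($v = \left(-25 + \left(4 - -1\right)\right) + \frac{20}{3} = \left(-25 + \left(4 + 1\right)\right) + \frac{20}{3} = \left(-25 + 5\right) + \frac{20}{3} = -20 + \frac{20}{3} = - \frac{40}{3} \approx -13.333$)
$\left(J{\left(Q{\left(-4 \right)} \right)} + v\right)^{2} = \left(\left(-8\right) 0 - \frac{40}{3}\right)^{2} = \left(0 - \frac{40}{3}\right)^{2} = \left(- \frac{40}{3}\right)^{2} = \frac{1600}{9}$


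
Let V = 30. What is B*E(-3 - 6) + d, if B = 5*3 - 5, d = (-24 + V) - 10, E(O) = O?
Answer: -94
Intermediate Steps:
d = -4 (d = (-24 + 30) - 10 = 6 - 10 = -4)
B = 10 (B = 15 - 5 = 10)
B*E(-3 - 6) + d = 10*(-3 - 6) - 4 = 10*(-9) - 4 = -90 - 4 = -94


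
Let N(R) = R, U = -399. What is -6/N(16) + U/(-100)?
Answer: 723/200 ≈ 3.6150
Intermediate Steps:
-6/N(16) + U/(-100) = -6/16 - 399/(-100) = -6*1/16 - 399*(-1/100) = -3/8 + 399/100 = 723/200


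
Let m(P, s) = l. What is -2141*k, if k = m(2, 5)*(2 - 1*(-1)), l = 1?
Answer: -6423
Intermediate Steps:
m(P, s) = 1
k = 3 (k = 1*(2 - 1*(-1)) = 1*(2 + 1) = 1*3 = 3)
-2141*k = -2141*3 = -6423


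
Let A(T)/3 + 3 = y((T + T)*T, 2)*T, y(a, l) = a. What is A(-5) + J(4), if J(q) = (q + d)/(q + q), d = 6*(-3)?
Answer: -3043/4 ≈ -760.75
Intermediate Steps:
d = -18
A(T) = -9 + 6*T³ (A(T) = -9 + 3*(((T + T)*T)*T) = -9 + 3*(((2*T)*T)*T) = -9 + 3*((2*T²)*T) = -9 + 3*(2*T³) = -9 + 6*T³)
J(q) = (-18 + q)/(2*q) (J(q) = (q - 18)/(q + q) = (-18 + q)/((2*q)) = (-18 + q)*(1/(2*q)) = (-18 + q)/(2*q))
A(-5) + J(4) = (-9 + 6*(-5)³) + (½)*(-18 + 4)/4 = (-9 + 6*(-125)) + (½)*(¼)*(-14) = (-9 - 750) - 7/4 = -759 - 7/4 = -3043/4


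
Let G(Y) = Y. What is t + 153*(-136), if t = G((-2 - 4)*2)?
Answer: -20820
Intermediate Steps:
t = -12 (t = (-2 - 4)*2 = -6*2 = -12)
t + 153*(-136) = -12 + 153*(-136) = -12 - 20808 = -20820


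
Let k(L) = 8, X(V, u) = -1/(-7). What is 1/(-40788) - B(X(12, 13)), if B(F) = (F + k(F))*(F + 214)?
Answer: -3485049133/1998612 ≈ -1743.7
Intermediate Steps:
X(V, u) = ⅐ (X(V, u) = -1*(-⅐) = ⅐)
B(F) = (8 + F)*(214 + F) (B(F) = (F + 8)*(F + 214) = (8 + F)*(214 + F))
1/(-40788) - B(X(12, 13)) = 1/(-40788) - (1712 + (⅐)² + 222*(⅐)) = -1/40788 - (1712 + 1/49 + 222/7) = -1/40788 - 1*85443/49 = -1/40788 - 85443/49 = -3485049133/1998612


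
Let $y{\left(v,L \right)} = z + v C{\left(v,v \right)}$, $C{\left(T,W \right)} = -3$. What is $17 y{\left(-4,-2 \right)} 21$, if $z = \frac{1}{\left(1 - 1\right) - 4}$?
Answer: $\frac{16779}{4} \approx 4194.8$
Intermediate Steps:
$z = - \frac{1}{4}$ ($z = \frac{1}{0 - 4} = \frac{1}{-4} = - \frac{1}{4} \approx -0.25$)
$y{\left(v,L \right)} = - \frac{1}{4} - 3 v$ ($y{\left(v,L \right)} = - \frac{1}{4} + v \left(-3\right) = - \frac{1}{4} - 3 v$)
$17 y{\left(-4,-2 \right)} 21 = 17 \left(- \frac{1}{4} - -12\right) 21 = 17 \left(- \frac{1}{4} + 12\right) 21 = 17 \cdot \frac{47}{4} \cdot 21 = \frac{799}{4} \cdot 21 = \frac{16779}{4}$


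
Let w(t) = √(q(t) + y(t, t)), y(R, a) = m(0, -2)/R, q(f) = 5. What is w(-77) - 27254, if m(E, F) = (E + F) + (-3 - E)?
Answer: -27254 + √30030/77 ≈ -27252.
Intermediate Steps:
m(E, F) = -3 + F
y(R, a) = -5/R (y(R, a) = (-3 - 2)/R = -5/R)
w(t) = √(5 - 5/t)
w(-77) - 27254 = √(5 - 5/(-77)) - 27254 = √(5 - 5*(-1/77)) - 27254 = √(5 + 5/77) - 27254 = √(390/77) - 27254 = √30030/77 - 27254 = -27254 + √30030/77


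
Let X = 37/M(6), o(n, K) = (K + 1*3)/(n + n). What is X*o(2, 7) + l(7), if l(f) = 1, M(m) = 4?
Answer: 193/8 ≈ 24.125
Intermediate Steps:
o(n, K) = (3 + K)/(2*n) (o(n, K) = (K + 3)/((2*n)) = (3 + K)*(1/(2*n)) = (3 + K)/(2*n))
X = 37/4 ≈ 9.2500
X*o(2, 7) + l(7) = 37*((½)*(3 + 7)/2)/4 + 1 = 37*((½)*(½)*10)/4 + 1 = (37/4)*(5/2) + 1 = 185/8 + 1 = 193/8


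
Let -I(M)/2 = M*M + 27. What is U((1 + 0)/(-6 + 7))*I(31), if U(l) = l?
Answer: -1976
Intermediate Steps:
I(M) = -54 - 2*M² (I(M) = -2*(M*M + 27) = -2*(M² + 27) = -2*(27 + M²) = -54 - 2*M²)
U((1 + 0)/(-6 + 7))*I(31) = ((1 + 0)/(-6 + 7))*(-54 - 2*31²) = (1/1)*(-54 - 2*961) = (1*1)*(-54 - 1922) = 1*(-1976) = -1976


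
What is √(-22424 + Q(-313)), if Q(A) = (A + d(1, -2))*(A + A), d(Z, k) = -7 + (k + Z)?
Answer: √178522 ≈ 422.52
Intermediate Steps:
d(Z, k) = -7 + Z + k (d(Z, k) = -7 + (Z + k) = -7 + Z + k)
Q(A) = 2*A*(-8 + A) (Q(A) = (A + (-7 + 1 - 2))*(A + A) = (A - 8)*(2*A) = (-8 + A)*(2*A) = 2*A*(-8 + A))
√(-22424 + Q(-313)) = √(-22424 + 2*(-313)*(-8 - 313)) = √(-22424 + 2*(-313)*(-321)) = √(-22424 + 200946) = √178522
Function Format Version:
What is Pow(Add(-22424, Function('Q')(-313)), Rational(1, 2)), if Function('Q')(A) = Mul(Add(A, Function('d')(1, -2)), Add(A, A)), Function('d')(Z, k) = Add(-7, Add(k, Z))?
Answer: Pow(178522, Rational(1, 2)) ≈ 422.52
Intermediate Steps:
Function('d')(Z, k) = Add(-7, Z, k) (Function('d')(Z, k) = Add(-7, Add(Z, k)) = Add(-7, Z, k))
Function('Q')(A) = Mul(2, A, Add(-8, A)) (Function('Q')(A) = Mul(Add(A, Add(-7, 1, -2)), Add(A, A)) = Mul(Add(A, -8), Mul(2, A)) = Mul(Add(-8, A), Mul(2, A)) = Mul(2, A, Add(-8, A)))
Pow(Add(-22424, Function('Q')(-313)), Rational(1, 2)) = Pow(Add(-22424, Mul(2, -313, Add(-8, -313))), Rational(1, 2)) = Pow(Add(-22424, Mul(2, -313, -321)), Rational(1, 2)) = Pow(Add(-22424, 200946), Rational(1, 2)) = Pow(178522, Rational(1, 2))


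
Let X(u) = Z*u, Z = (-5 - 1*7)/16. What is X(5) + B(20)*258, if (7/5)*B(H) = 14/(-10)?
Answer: -1047/4 ≈ -261.75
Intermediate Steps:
Z = -¾ (Z = (-5 - 7)*(1/16) = -12*1/16 = -¾ ≈ -0.75000)
B(H) = -1 (B(H) = 5*(14/(-10))/7 = 5*(14*(-⅒))/7 = (5/7)*(-7/5) = -1)
X(u) = -3*u/4
X(5) + B(20)*258 = -¾*5 - 1*258 = -15/4 - 258 = -1047/4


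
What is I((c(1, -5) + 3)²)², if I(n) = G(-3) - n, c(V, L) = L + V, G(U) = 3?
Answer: 4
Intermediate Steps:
I(n) = 3 - n
I((c(1, -5) + 3)²)² = (3 - ((-5 + 1) + 3)²)² = (3 - (-4 + 3)²)² = (3 - 1*(-1)²)² = (3 - 1*1)² = (3 - 1)² = 2² = 4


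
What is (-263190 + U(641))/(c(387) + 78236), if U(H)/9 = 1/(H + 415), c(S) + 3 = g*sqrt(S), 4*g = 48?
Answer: -7247730196341/2154361989472 + 833785893*sqrt(43)/538590497368 ≈ -3.3541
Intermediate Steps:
g = 12 (g = (1/4)*48 = 12)
c(S) = -3 + 12*sqrt(S)
U(H) = 9/(415 + H) (U(H) = 9/(H + 415) = 9/(415 + H))
(-263190 + U(641))/(c(387) + 78236) = (-263190 + 9/(415 + 641))/((-3 + 12*sqrt(387)) + 78236) = (-263190 + 9/1056)/((-3 + 12*(3*sqrt(43))) + 78236) = (-263190 + 9*(1/1056))/((-3 + 36*sqrt(43)) + 78236) = (-263190 + 3/352)/(78233 + 36*sqrt(43)) = -92642877/(352*(78233 + 36*sqrt(43)))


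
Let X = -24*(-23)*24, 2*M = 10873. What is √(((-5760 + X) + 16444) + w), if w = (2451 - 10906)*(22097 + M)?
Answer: 3*I*√103454138/2 ≈ 15257.0*I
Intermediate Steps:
M = 10873/2 (M = (½)*10873 = 10873/2 ≈ 5436.5)
X = 13248 (X = 552*24 = 13248)
w = -465591485/2 (w = (2451 - 10906)*(22097 + 10873/2) = -8455*55067/2 = -465591485/2 ≈ -2.3280e+8)
√(((-5760 + X) + 16444) + w) = √(((-5760 + 13248) + 16444) - 465591485/2) = √((7488 + 16444) - 465591485/2) = √(23932 - 465591485/2) = √(-465543621/2) = 3*I*√103454138/2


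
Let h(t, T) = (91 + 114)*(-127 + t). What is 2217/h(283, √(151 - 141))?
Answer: 739/10660 ≈ 0.069325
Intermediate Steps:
h(t, T) = -26035 + 205*t (h(t, T) = 205*(-127 + t) = -26035 + 205*t)
2217/h(283, √(151 - 141)) = 2217/(-26035 + 205*283) = 2217/(-26035 + 58015) = 2217/31980 = 2217*(1/31980) = 739/10660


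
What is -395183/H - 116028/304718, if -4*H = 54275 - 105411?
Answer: -60951337673/1947757456 ≈ -31.293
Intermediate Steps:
H = 12784 (H = -(54275 - 105411)/4 = -1/4*(-51136) = 12784)
-395183/H - 116028/304718 = -395183/12784 - 116028/304718 = -395183*1/12784 - 116028*1/304718 = -395183/12784 - 58014/152359 = -60951337673/1947757456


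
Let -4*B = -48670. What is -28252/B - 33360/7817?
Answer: -1253507368/190226695 ≈ -6.5895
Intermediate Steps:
B = 24335/2 (B = -1/4*(-48670) = 24335/2 ≈ 12168.)
-28252/B - 33360/7817 = -28252/24335/2 - 33360/7817 = -28252*2/24335 - 33360*1/7817 = -56504/24335 - 33360/7817 = -1253507368/190226695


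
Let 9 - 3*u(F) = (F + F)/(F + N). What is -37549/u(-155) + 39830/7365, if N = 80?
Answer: -2488353947/107529 ≈ -23141.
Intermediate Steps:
u(F) = 3 - 2*F/(3*(80 + F)) (u(F) = 3 - (F + F)/(3*(F + 80)) = 3 - 2*F/(3*(80 + F)))
-37549/u(-155) + 39830/7365 = -37549*3*(80 - 155)/(720 + 7*(-155)) + 39830/7365 = -37549*(-225/(720 - 1085)) + 39830*(1/7365) = -37549/((⅓)*(-1/75)*(-365)) + 7966/1473 = -37549/73/45 + 7966/1473 = -37549*45/73 + 7966/1473 = -1689705/73 + 7966/1473 = -2488353947/107529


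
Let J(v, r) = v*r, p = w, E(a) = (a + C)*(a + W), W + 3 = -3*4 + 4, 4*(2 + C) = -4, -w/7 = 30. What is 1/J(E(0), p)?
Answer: -1/6930 ≈ -0.00014430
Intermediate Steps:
w = -210 (w = -7*30 = -210)
C = -3 (C = -2 + (¼)*(-4) = -2 - 1 = -3)
W = -11 (W = -3 + (-3*4 + 4) = -3 + (-12 + 4) = -3 - 8 = -11)
E(a) = (-11 + a)*(-3 + a) (E(a) = (a - 3)*(a - 11) = (-3 + a)*(-11 + a) = (-11 + a)*(-3 + a))
p = -210
J(v, r) = r*v
1/J(E(0), p) = 1/(-210*(33 + 0² - 14*0)) = 1/(-210*(33 + 0 + 0)) = 1/(-210*33) = 1/(-6930) = -1/6930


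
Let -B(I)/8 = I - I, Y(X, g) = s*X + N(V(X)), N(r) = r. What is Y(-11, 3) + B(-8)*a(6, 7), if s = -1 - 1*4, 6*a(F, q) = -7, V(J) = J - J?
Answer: 55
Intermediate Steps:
V(J) = 0
a(F, q) = -7/6 (a(F, q) = (⅙)*(-7) = -7/6)
s = -5 (s = -1 - 4 = -5)
Y(X, g) = -5*X (Y(X, g) = -5*X + 0 = -5*X)
B(I) = 0 (B(I) = -8*(I - I) = -8*0 = 0)
Y(-11, 3) + B(-8)*a(6, 7) = -5*(-11) + 0*(-7/6) = 55 + 0 = 55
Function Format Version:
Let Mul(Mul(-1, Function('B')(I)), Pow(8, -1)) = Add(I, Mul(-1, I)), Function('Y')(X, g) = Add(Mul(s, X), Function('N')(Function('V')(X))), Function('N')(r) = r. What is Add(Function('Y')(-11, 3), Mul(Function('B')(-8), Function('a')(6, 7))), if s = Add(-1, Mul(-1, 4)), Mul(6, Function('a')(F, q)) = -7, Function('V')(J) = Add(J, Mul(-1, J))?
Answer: 55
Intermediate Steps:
Function('V')(J) = 0
Function('a')(F, q) = Rational(-7, 6) (Function('a')(F, q) = Mul(Rational(1, 6), -7) = Rational(-7, 6))
s = -5 (s = Add(-1, -4) = -5)
Function('Y')(X, g) = Mul(-5, X) (Function('Y')(X, g) = Add(Mul(-5, X), 0) = Mul(-5, X))
Function('B')(I) = 0 (Function('B')(I) = Mul(-8, Add(I, Mul(-1, I))) = Mul(-8, 0) = 0)
Add(Function('Y')(-11, 3), Mul(Function('B')(-8), Function('a')(6, 7))) = Add(Mul(-5, -11), Mul(0, Rational(-7, 6))) = Add(55, 0) = 55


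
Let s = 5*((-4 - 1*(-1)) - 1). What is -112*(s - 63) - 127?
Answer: 9169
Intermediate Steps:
s = -20 (s = 5*((-4 + 1) - 1) = 5*(-3 - 1) = 5*(-4) = -20)
-112*(s - 63) - 127 = -112*(-20 - 63) - 127 = -112*(-83) - 127 = 9296 - 127 = 9169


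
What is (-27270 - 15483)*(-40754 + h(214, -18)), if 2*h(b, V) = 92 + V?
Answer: 1740773901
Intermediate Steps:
h(b, V) = 46 + V/2 (h(b, V) = (92 + V)/2 = 46 + V/2)
(-27270 - 15483)*(-40754 + h(214, -18)) = (-27270 - 15483)*(-40754 + (46 + (1/2)*(-18))) = -42753*(-40754 + (46 - 9)) = -42753*(-40754 + 37) = -42753*(-40717) = 1740773901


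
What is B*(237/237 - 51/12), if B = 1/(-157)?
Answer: 13/628 ≈ 0.020701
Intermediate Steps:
B = -1/157 ≈ -0.0063694
B*(237/237 - 51/12) = -(237/237 - 51/12)/157 = -(237*(1/237) - 51*1/12)/157 = -(1 - 17/4)/157 = -1/157*(-13/4) = 13/628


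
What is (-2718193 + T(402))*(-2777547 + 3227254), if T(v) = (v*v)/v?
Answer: -1222209637237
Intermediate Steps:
T(v) = v (T(v) = v**2/v = v)
(-2718193 + T(402))*(-2777547 + 3227254) = (-2718193 + 402)*(-2777547 + 3227254) = -2717791*449707 = -1222209637237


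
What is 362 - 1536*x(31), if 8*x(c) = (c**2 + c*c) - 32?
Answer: -362518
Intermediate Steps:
x(c) = -4 + c**2/4 (x(c) = ((c**2 + c*c) - 32)/8 = ((c**2 + c**2) - 32)/8 = (2*c**2 - 32)/8 = (-32 + 2*c**2)/8 = -4 + c**2/4)
362 - 1536*x(31) = 362 - 1536*(-4 + (1/4)*31**2) = 362 - 1536*(-4 + (1/4)*961) = 362 - 1536*(-4 + 961/4) = 362 - 1536*945/4 = 362 - 362880 = -362518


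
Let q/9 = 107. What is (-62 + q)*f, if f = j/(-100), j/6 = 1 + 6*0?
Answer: -2703/50 ≈ -54.060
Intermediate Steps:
q = 963 (q = 9*107 = 963)
j = 6 (j = 6*(1 + 6*0) = 6*(1 + 0) = 6*1 = 6)
f = -3/50 (f = 6/(-100) = 6*(-1/100) = -3/50 ≈ -0.060000)
(-62 + q)*f = (-62 + 963)*(-3/50) = 901*(-3/50) = -2703/50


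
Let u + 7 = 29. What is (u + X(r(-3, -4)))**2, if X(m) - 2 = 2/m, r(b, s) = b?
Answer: 4900/9 ≈ 544.44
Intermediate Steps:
u = 22 (u = -7 + 29 = 22)
X(m) = 2 + 2/m
(u + X(r(-3, -4)))**2 = (22 + (2 + 2/(-3)))**2 = (22 + (2 + 2*(-1/3)))**2 = (22 + (2 - 2/3))**2 = (22 + 4/3)**2 = (70/3)**2 = 4900/9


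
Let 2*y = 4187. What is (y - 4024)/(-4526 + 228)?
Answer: 3861/8596 ≈ 0.44916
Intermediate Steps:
y = 4187/2 (y = (½)*4187 = 4187/2 ≈ 2093.5)
(y - 4024)/(-4526 + 228) = (4187/2 - 4024)/(-4526 + 228) = -3861/2/(-4298) = -3861/2*(-1/4298) = 3861/8596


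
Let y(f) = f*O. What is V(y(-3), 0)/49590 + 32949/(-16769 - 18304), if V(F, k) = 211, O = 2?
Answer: -20080747/21472470 ≈ -0.93519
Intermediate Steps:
y(f) = 2*f (y(f) = f*2 = 2*f)
V(y(-3), 0)/49590 + 32949/(-16769 - 18304) = 211/49590 + 32949/(-16769 - 18304) = 211*(1/49590) + 32949/(-35073) = 211/49590 + 32949*(-1/35073) = 211/49590 - 3661/3897 = -20080747/21472470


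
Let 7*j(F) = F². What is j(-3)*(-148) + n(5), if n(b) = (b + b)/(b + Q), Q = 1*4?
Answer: -11918/63 ≈ -189.17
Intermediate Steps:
Q = 4
j(F) = F²/7
n(b) = 2*b/(4 + b) (n(b) = (b + b)/(b + 4) = (2*b)/(4 + b) = 2*b/(4 + b))
j(-3)*(-148) + n(5) = ((⅐)*(-3)²)*(-148) + 2*5/(4 + 5) = ((⅐)*9)*(-148) + 2*5/9 = (9/7)*(-148) + 2*5*(⅑) = -1332/7 + 10/9 = -11918/63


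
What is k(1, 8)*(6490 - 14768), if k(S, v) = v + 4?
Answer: -99336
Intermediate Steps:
k(S, v) = 4 + v
k(1, 8)*(6490 - 14768) = (4 + 8)*(6490 - 14768) = 12*(-8278) = -99336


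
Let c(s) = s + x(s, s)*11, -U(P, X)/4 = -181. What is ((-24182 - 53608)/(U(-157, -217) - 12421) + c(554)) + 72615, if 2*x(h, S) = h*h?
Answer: 6866972023/3899 ≈ 1.7612e+6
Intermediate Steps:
x(h, S) = h²/2 (x(h, S) = (h*h)/2 = h²/2)
U(P, X) = 724 (U(P, X) = -4*(-181) = 724)
c(s) = s + 11*s²/2 (c(s) = s + (s²/2)*11 = s + 11*s²/2)
((-24182 - 53608)/(U(-157, -217) - 12421) + c(554)) + 72615 = ((-24182 - 53608)/(724 - 12421) + (½)*554*(2 + 11*554)) + 72615 = (-77790/(-11697) + (½)*554*(2 + 6094)) + 72615 = (-77790*(-1/11697) + (½)*554*6096) + 72615 = (25930/3899 + 1688592) + 72615 = 6583846138/3899 + 72615 = 6866972023/3899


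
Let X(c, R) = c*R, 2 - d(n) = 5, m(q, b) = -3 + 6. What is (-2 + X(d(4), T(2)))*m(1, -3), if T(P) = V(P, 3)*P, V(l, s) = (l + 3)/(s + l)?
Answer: -24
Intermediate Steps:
m(q, b) = 3
d(n) = -3 (d(n) = 2 - 1*5 = 2 - 5 = -3)
V(l, s) = (3 + l)/(l + s)
T(P) = P (T(P) = ((3 + P)/(P + 3))*P = ((3 + P)/(3 + P))*P = 1*P = P)
X(c, R) = R*c
(-2 + X(d(4), T(2)))*m(1, -3) = (-2 + 2*(-3))*3 = (-2 - 6)*3 = -8*3 = -24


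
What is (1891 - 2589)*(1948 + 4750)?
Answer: -4675204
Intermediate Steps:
(1891 - 2589)*(1948 + 4750) = -698*6698 = -4675204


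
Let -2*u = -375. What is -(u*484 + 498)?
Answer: -91248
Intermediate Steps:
u = 375/2 (u = -1/2*(-375) = 375/2 ≈ 187.50)
-(u*484 + 498) = -((375/2)*484 + 498) = -(90750 + 498) = -1*91248 = -91248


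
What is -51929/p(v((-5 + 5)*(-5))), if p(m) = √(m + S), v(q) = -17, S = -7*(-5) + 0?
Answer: -51929*√2/6 ≈ -12240.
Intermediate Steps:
S = 35 (S = 35 + 0 = 35)
p(m) = √(35 + m) (p(m) = √(m + 35) = √(35 + m))
-51929/p(v((-5 + 5)*(-5))) = -51929/√(35 - 17) = -51929*√2/6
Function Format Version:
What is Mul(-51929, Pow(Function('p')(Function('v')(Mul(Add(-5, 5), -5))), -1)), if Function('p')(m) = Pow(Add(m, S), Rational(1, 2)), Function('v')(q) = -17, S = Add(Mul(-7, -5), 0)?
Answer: Mul(Rational(-51929, 6), Pow(2, Rational(1, 2))) ≈ -12240.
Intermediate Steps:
S = 35 (S = Add(35, 0) = 35)
Function('p')(m) = Pow(Add(35, m), Rational(1, 2)) (Function('p')(m) = Pow(Add(m, 35), Rational(1, 2)) = Pow(Add(35, m), Rational(1, 2)))
Mul(-51929, Pow(Function('p')(Function('v')(Mul(Add(-5, 5), -5))), -1)) = Mul(-51929, Pow(Pow(Add(35, -17), Rational(1, 2)), -1)) = Mul(-51929, Pow(Pow(18, Rational(1, 2)), -1)) = Mul(-51929, Pow(Mul(3, Pow(2, Rational(1, 2))), -1)) = Mul(-51929, Mul(Rational(1, 6), Pow(2, Rational(1, 2)))) = Mul(Rational(-51929, 6), Pow(2, Rational(1, 2)))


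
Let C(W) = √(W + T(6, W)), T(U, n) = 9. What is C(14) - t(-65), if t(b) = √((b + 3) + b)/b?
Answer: √23 + I*√127/65 ≈ 4.7958 + 0.17338*I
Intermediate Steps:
t(b) = √(3 + 2*b)/b (t(b) = √((3 + b) + b)/b = √(3 + 2*b)/b)
C(W) = √(9 + W) (C(W) = √(W + 9) = √(9 + W))
C(14) - t(-65) = √(9 + 14) - √(3 + 2*(-65))/(-65) = √23 - (-1)*√(3 - 130)/65 = √23 - (-1)*√(-127)/65 = √23 - (-1)*I*√127/65 = √23 + I*√127/65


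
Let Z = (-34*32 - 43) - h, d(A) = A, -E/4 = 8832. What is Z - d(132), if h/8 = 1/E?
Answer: -5577407/4416 ≈ -1263.0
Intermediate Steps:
E = -35328 (E = -4*8832 = -35328)
h = -1/4416 (h = 8/(-35328) = 8*(-1/35328) = -1/4416 ≈ -0.00022645)
Z = -4994495/4416 (Z = (-34*32 - 43) - 1*(-1/4416) = (-1088 - 43) + 1/4416 = -1131 + 1/4416 = -4994495/4416 ≈ -1131.0)
Z - d(132) = -4994495/4416 - 1*132 = -4994495/4416 - 132 = -5577407/4416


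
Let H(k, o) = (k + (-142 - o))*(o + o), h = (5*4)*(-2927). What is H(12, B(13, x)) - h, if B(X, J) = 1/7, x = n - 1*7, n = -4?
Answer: 2866638/49 ≈ 58503.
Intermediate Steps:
h = -58540 (h = 20*(-2927) = -58540)
x = -11 (x = -4 - 1*7 = -4 - 7 = -11)
B(X, J) = 1/7
H(k, o) = 2*o*(-142 + k - o) (H(k, o) = (-142 + k - o)*(2*o) = 2*o*(-142 + k - o))
H(12, B(13, x)) - h = 2*(1/7)*(-142 + 12 - 1*1/7) - 1*(-58540) = 2*(1/7)*(-142 + 12 - 1/7) + 58540 = 2*(1/7)*(-911/7) + 58540 = -1822/49 + 58540 = 2866638/49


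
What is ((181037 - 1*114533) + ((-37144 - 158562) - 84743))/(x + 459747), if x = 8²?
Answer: -213945/459811 ≈ -0.46529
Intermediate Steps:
x = 64
((181037 - 1*114533) + ((-37144 - 158562) - 84743))/(x + 459747) = ((181037 - 1*114533) + ((-37144 - 158562) - 84743))/(64 + 459747) = ((181037 - 114533) + (-195706 - 84743))/459811 = (66504 - 280449)*(1/459811) = -213945*1/459811 = -213945/459811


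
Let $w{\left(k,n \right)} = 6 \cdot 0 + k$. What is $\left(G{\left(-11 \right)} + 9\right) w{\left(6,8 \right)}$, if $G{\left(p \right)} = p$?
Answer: $-12$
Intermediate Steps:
$w{\left(k,n \right)} = k$ ($w{\left(k,n \right)} = 0 + k = k$)
$\left(G{\left(-11 \right)} + 9\right) w{\left(6,8 \right)} = \left(-11 + 9\right) 6 = \left(-2\right) 6 = -12$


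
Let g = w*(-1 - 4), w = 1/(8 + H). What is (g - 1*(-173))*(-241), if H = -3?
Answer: -41452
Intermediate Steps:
w = 1/5 (w = 1/(8 - 3) = 1/5 ≈ 0.20000)
g = -1 (g = (-1 - 4)/5 = (1/5)*(-5) = -1)
(g - 1*(-173))*(-241) = (-1 - 1*(-173))*(-241) = (-1 + 173)*(-241) = 172*(-241) = -41452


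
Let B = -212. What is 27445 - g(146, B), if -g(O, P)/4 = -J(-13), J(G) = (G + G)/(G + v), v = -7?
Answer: 137199/5 ≈ 27440.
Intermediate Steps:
J(G) = 2*G/(-7 + G) (J(G) = (G + G)/(G - 7) = (2*G)/(-7 + G) = 2*G/(-7 + G))
g(O, P) = 26/5 (g(O, P) = -(-4)*2*(-13)/(-7 - 13) = -(-4)*2*(-13)/(-20) = -(-4)*2*(-13)*(-1/20) = -(-4)*13/10 = -4*(-13/10) = 26/5)
27445 - g(146, B) = 27445 - 1*26/5 = 27445 - 26/5 = 137199/5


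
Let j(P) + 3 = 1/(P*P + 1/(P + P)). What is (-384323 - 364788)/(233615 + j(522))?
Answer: -19372915998997/6041488714528 ≈ -3.2066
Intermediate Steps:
j(P) = -3 + 1/(P**2 + 1/(2*P)) (j(P) = -3 + 1/(P*P + 1/(P + P)) = -3 + 1/(P**2 + 1/(2*P)))
(-384323 - 364788)/(233615 + j(522)) = (-384323 - 364788)/(233615 + (-3 - 6*522**3 + 2*522)/(1 + 2*522**3)) = -749111/(233615 + (-3 - 6*142236648 + 1044)/(1 + 2*142236648)) = -749111/(233615 + (-3 - 853419888 + 1044)/(1 + 284473296)) = -749111/(233615 - 853418847/284473297) = -749111/66456375859808/284473297 = -749111*284473297/66456375859808 = -19372915998997/6041488714528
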